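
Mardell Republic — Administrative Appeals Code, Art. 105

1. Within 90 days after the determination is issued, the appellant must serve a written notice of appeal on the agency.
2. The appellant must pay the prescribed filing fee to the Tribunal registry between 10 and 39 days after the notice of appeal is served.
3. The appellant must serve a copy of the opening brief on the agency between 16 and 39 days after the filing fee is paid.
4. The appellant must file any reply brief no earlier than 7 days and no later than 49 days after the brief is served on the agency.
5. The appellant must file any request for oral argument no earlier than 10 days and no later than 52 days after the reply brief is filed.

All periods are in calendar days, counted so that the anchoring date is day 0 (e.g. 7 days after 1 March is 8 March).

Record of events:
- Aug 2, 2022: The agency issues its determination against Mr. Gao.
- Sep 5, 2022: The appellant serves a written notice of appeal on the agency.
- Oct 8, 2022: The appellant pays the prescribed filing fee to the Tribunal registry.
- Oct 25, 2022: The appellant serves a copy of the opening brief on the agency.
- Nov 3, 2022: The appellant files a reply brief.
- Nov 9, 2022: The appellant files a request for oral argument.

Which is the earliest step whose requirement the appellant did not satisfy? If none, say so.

Step 5

Step 1 — counting 90 days from Aug 2, 2022 (when the determination is issued) gives a deadline of Oct 31, 2022; completed Sep 5, 2022, before the deadline.
Step 2 — 10 and 39 days from Sep 5, 2022 (when the notice of appeal is served) are Sep 15, 2022 and Oct 14, 2022 respectively; done Oct 8, 2022 — within the window.
Step 3 — 16 and 39 days from Oct 8, 2022 (when the filing fee is paid) are Oct 24, 2022 and Nov 16, 2022 respectively; done Oct 25, 2022, which is between those dates.
Step 4 — 7 and 49 days from Oct 25, 2022 (when the brief is served on the agency) are Nov 1, 2022 and Dec 13, 2022 respectively; Nov 3, 2022 falls inside that range.
Step 5 — 10 and 52 days from Nov 3, 2022 (when the reply brief is filed) are Nov 13, 2022 and Dec 25, 2022 respectively; Nov 9, 2022 is 4 days too early.
That is the first point of non-compliance.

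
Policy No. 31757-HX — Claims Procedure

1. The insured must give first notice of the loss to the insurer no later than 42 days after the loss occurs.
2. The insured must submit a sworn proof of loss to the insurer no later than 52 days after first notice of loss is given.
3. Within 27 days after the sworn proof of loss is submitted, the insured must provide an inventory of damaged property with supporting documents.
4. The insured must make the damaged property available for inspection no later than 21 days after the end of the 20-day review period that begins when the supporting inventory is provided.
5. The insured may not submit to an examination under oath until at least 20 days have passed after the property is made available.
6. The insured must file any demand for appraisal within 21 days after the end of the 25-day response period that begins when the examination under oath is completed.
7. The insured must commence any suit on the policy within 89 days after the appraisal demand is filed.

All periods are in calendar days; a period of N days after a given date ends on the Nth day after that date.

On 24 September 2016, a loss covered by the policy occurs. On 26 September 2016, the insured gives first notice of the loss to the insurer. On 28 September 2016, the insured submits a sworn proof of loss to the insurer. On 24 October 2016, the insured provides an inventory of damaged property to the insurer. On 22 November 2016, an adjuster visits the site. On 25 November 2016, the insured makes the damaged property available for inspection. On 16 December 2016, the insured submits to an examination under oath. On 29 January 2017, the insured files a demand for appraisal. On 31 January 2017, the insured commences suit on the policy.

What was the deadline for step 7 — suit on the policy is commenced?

28 April 2017

Step 7 runs from 29 January 2017, when the appraisal demand is filed. 89 days after 29 January 2017 is 28 April 2017.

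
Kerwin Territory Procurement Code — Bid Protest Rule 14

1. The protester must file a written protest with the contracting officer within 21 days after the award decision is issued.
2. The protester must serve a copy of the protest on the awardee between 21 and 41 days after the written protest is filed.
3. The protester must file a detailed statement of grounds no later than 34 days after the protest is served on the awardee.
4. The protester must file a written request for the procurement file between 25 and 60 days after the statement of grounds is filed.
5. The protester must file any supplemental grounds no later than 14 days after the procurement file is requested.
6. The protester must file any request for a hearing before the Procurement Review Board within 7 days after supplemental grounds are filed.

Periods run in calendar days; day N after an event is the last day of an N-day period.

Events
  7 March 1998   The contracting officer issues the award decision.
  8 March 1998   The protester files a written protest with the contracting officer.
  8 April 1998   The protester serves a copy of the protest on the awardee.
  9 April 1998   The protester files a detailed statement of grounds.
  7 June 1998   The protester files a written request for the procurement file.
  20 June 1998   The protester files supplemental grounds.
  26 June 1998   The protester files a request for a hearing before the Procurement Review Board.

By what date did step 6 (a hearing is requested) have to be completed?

Step 6 runs from 20 June 1998, when supplemental grounds are filed. 7 days after 20 June 1998 is 27 June 1998.

27 June 1998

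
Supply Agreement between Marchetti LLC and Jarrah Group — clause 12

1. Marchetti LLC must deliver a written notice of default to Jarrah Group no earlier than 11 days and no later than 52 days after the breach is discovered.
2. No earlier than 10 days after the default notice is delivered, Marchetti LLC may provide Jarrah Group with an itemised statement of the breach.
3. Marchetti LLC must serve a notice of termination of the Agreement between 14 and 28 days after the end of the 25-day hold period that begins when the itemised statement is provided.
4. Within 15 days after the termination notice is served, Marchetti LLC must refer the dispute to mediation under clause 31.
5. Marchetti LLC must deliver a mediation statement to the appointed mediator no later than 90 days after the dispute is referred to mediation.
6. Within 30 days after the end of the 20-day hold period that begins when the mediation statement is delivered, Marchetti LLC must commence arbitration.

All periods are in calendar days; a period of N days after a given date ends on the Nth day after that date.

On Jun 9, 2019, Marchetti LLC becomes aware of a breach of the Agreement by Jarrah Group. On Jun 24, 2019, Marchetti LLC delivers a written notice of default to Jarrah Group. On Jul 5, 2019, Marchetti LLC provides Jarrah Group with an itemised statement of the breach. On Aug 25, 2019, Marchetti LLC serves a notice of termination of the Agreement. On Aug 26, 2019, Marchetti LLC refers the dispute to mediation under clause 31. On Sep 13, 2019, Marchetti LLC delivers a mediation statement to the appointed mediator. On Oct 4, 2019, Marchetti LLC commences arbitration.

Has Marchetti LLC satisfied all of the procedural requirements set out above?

(1) the permitted window runs from Jun 9, 2019 + 11 = Jun 20, 2019 to Jun 9, 2019 + 52 = Jul 31, 2019; done Jun 24, 2019, which is between those dates.
(2) permitted from Jun 24, 2019 + 10 days = Jul 4, 2019 onward; done Jul 5, 2019, after the minimum wait.
(3) the permitted window runs from Jul 30, 2019 + 14 = Aug 13, 2019 to Jul 30, 2019 + 28 = Aug 27, 2019; done Aug 25, 2019, which is between those dates.
(4) due by Aug 25, 2019 + 15 days = Sep 9, 2019; Aug 26, 2019 is within that limit.
(5) due by Aug 26, 2019 + 90 days = Nov 24, 2019; Sep 13, 2019 is within that limit.
(6) due by Oct 3, 2019 + 30 days = Nov 2, 2019; Oct 4, 2019 is within that limit.

Yes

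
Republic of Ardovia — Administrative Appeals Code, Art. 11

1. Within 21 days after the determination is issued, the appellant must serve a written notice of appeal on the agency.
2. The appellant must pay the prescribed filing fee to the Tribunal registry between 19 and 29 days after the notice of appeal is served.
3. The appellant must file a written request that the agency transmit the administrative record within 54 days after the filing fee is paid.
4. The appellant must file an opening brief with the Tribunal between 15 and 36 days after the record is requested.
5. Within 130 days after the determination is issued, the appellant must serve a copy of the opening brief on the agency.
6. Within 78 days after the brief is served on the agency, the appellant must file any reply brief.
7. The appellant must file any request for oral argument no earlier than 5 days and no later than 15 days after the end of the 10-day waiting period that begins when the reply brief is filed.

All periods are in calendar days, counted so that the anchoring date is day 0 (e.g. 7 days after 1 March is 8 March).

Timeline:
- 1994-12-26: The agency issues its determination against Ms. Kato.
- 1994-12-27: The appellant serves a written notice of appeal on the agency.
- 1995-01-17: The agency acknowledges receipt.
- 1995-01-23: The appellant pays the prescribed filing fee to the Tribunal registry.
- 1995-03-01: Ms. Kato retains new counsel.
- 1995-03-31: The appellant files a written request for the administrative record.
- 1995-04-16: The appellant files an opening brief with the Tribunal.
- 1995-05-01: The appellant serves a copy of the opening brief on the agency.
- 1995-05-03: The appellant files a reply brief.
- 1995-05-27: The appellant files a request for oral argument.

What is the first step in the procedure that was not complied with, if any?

(1) due by 1994-12-26 + 21 days = 1995-01-16; 1994-12-27 is within that limit.
(2) the permitted window runs from 1994-12-27 + 19 = 1995-01-15 to 1994-12-27 + 29 = 1995-01-25; 1995-01-23 falls inside that range.
(3) due by 1995-01-23 + 54 days = 1995-03-18; not done until 1995-03-31, 13 days after the deadline.
Later steps need not be reached.

Step 3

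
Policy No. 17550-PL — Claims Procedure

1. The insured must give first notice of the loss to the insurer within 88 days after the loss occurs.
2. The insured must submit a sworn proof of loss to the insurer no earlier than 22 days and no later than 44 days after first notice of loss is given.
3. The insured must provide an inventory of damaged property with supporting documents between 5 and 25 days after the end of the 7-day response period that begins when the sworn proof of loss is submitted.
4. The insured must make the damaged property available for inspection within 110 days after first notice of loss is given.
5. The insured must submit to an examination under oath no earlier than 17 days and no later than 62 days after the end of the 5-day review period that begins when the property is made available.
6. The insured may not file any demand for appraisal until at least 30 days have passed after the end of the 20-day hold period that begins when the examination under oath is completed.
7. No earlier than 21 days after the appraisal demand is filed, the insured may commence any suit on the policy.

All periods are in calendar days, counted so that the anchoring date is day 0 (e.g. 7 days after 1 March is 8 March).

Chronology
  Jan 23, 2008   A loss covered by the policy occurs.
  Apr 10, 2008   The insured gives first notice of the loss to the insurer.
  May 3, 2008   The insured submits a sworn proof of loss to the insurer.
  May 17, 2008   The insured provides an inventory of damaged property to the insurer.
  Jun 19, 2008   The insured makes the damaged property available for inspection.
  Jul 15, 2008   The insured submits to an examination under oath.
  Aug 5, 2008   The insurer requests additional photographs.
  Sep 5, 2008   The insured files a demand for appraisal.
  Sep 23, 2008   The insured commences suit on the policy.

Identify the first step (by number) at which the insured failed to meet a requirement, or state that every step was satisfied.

Step 7

Step 1: 88 days after Jan 23, 2008 (when the loss occurs) is Apr 20, 2008; done Apr 10, 2008 — timely.
Step 2: the window is 22–44 days after Apr 10, 2008 (when first notice of loss is given), so May 2, 2008 through May 24, 2008; May 3, 2008 falls inside that range.
Step 3: the window is 5–25 days after May 10, 2008 (end of the 7-day response period, which began when the sworn proof of loss is submitted on May 3, 2008), so May 15, 2008 through Jun 4, 2008; done May 17, 2008, which is between those dates.
Step 4: 110 days after Apr 10, 2008 (when first notice of loss is given) is Jul 29, 2008; Jun 19, 2008 is within that limit.
Step 5: the window is 17–62 days after Jun 24, 2008 (end of the 5-day review period, which began when the property is made available on Jun 19, 2008), so Jul 11, 2008 through Aug 25, 2008; done Jul 15, 2008 — within the window.
Step 6: the earliest permitted date is 30 days after Aug 4, 2008 (end of the 20-day hold period, which began when the examination under oath is completed on Jul 15, 2008), i.e. Sep 3, 2008; Sep 5, 2008 is on or after that date.
Step 7: the earliest permitted date is 21 days after Sep 5, 2008 (when the appraisal demand is filed), i.e. Sep 26, 2008; Sep 23, 2008 is 3 days before the earliest permitted date.
No need to go further; step 7 was not satisfied.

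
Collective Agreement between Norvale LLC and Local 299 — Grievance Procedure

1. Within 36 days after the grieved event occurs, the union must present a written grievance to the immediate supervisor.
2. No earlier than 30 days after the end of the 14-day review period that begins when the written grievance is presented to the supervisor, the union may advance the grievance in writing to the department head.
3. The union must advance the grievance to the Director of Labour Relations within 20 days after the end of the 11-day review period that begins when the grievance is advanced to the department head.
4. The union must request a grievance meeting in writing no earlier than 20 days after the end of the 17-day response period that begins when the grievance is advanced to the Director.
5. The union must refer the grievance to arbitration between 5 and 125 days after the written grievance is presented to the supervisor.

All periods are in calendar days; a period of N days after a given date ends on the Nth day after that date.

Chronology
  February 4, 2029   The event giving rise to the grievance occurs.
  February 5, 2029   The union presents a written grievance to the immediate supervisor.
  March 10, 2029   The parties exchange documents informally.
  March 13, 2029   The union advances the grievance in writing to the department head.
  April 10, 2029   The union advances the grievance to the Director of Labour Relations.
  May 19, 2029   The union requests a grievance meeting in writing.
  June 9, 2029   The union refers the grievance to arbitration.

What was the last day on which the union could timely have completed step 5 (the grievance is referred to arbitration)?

June 10, 2029

Step 5 runs from February 5, 2029, when the written grievance is presented to the supervisor. The window is 5–125 days after February 5, 2029; it closes on June 10, 2029.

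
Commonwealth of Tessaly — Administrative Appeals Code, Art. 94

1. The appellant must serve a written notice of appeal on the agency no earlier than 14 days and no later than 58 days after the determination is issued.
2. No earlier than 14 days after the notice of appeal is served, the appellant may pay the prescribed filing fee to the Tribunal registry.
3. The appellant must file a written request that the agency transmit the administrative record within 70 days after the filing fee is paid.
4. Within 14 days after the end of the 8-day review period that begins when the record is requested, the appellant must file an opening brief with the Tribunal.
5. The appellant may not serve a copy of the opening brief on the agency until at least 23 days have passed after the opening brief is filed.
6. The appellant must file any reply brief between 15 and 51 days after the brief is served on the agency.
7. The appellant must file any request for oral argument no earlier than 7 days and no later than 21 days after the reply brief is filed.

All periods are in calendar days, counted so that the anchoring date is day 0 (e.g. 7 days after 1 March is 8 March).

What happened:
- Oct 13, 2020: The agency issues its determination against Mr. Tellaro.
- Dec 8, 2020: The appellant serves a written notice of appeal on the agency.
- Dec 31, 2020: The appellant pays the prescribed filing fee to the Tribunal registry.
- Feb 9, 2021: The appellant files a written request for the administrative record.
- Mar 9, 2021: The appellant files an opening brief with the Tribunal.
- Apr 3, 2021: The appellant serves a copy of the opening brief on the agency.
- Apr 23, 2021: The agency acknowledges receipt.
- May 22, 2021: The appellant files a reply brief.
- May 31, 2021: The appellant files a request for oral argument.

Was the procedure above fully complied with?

(1) the permitted window runs from Oct 13, 2020 + 14 = Oct 27, 2020 to Oct 13, 2020 + 58 = Dec 10, 2020; done Dec 8, 2020, which is between those dates.
(2) permitted from Dec 8, 2020 + 14 days = Dec 22, 2020 onward; done Dec 31, 2020, after the minimum wait.
(3) due by Dec 31, 2020 + 70 days = Mar 11, 2021; Feb 9, 2021 is within that limit.
(4) due by Feb 17, 2021 + 14 days = Mar 3, 2021; Mar 9, 2021 misses that deadline by 6 days.

No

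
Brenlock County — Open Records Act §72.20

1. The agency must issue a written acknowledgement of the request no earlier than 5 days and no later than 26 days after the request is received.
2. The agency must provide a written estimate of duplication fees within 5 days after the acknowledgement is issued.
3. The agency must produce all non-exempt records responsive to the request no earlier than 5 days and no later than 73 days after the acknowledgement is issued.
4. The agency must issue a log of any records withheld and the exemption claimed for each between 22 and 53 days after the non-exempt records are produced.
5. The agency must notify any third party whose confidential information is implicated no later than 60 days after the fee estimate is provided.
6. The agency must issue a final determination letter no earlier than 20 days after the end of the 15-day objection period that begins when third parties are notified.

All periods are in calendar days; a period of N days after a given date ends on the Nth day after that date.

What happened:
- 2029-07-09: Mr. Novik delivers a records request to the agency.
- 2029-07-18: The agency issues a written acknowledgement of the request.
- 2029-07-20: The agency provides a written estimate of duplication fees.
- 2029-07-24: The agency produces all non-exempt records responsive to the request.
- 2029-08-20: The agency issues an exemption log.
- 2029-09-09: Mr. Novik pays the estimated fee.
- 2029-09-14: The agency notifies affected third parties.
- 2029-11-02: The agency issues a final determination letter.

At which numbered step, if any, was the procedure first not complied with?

(1) the permitted window runs from 2029-07-09 + 5 = 2029-07-14 to 2029-07-09 + 26 = 2029-08-04; done 2029-07-18, which is between those dates.
(2) due by 2029-07-18 + 5 days = 2029-07-23; 2029-07-20 is within that limit.
(3) the permitted window runs from 2029-07-18 + 5 = 2029-07-23 to 2029-07-18 + 73 = 2029-09-29; 2029-07-24 falls inside that range.
(4) the permitted window runs from 2029-07-24 + 22 = 2029-08-15 to 2029-07-24 + 53 = 2029-09-15; done 2029-08-20 — within the window.
(5) due by 2029-07-20 + 60 days = 2029-09-18; completed 2029-09-14, before the deadline.
(6) permitted from 2029-09-29 + 20 days = 2029-10-19 onward; done 2029-11-02 — permitted.

None — every step was satisfied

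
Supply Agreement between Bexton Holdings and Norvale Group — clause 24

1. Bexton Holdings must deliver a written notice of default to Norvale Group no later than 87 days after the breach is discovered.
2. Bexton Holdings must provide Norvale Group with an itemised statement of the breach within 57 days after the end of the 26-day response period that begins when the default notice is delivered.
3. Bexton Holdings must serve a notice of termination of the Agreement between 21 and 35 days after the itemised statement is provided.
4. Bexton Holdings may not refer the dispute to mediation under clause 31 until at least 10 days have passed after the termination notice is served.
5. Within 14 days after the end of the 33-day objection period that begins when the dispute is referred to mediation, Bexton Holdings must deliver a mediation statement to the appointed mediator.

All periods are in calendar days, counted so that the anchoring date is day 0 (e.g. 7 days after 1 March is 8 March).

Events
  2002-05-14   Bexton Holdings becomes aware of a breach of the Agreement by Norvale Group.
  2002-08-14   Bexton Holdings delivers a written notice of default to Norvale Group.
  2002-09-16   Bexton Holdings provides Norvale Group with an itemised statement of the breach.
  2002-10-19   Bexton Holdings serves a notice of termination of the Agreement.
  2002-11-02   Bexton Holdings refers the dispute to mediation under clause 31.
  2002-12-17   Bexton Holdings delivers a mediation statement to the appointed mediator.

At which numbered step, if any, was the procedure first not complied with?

Step 1

Step 1: 87 days after 2002-05-14 (when the breach is discovered) is 2002-08-09; 2002-08-14 misses that deadline by 5 days.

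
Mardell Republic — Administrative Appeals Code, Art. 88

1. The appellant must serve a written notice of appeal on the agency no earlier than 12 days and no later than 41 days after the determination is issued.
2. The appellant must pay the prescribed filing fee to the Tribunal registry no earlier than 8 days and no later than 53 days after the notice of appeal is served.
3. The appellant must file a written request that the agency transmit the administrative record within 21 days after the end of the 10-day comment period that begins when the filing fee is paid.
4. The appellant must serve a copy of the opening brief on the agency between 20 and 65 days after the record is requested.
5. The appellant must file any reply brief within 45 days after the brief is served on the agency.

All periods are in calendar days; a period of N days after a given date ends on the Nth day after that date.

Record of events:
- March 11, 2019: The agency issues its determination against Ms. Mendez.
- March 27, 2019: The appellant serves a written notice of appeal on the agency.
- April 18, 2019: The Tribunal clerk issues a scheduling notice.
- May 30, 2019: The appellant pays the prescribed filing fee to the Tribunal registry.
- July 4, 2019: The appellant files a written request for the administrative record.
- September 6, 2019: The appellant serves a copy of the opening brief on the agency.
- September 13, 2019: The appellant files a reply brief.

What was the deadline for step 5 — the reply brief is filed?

Step 5 runs from September 6, 2019, when the brief is served on the agency. 45 days after September 6, 2019 is October 21, 2019.

October 21, 2019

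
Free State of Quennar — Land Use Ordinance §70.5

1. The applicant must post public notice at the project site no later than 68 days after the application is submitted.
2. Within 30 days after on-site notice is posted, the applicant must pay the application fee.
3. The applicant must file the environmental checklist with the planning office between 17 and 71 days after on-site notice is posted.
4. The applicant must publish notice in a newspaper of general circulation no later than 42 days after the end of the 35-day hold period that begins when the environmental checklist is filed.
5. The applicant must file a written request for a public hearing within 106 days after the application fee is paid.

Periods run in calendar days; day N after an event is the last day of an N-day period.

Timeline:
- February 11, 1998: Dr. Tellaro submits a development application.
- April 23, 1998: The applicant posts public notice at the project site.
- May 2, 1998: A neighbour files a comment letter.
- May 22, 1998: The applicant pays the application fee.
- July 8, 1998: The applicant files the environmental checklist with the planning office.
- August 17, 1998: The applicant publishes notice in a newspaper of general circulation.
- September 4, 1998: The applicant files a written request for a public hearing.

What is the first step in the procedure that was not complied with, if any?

Step 1: 68 days after February 11, 1998 (when the application is submitted) is April 20, 1998; April 23, 1998 misses that deadline by 3 days.

Step 1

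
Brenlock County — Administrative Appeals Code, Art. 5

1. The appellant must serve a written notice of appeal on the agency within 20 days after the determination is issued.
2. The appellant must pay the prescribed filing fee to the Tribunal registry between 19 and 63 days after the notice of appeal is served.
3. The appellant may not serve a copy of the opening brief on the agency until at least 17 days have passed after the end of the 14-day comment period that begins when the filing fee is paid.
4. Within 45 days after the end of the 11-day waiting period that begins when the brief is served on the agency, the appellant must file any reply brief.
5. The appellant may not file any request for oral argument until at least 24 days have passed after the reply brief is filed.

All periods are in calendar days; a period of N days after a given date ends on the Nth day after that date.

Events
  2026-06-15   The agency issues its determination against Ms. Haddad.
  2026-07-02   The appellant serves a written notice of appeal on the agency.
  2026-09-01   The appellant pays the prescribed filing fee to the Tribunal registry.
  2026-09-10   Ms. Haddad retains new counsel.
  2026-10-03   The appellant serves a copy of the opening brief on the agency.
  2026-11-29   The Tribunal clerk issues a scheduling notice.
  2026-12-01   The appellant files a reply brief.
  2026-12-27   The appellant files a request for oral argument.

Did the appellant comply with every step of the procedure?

No

Step 1 — counting 20 days from 2026-06-15 (when the determination is issued) gives a deadline of 2026-07-05; done 2026-07-02 — timely.
Step 2 — 19 and 63 days from 2026-07-02 (when the notice of appeal is served) are 2026-07-21 and 2026-09-03 respectively; 2026-09-01 falls inside that range.
Step 3 — must wait 17 days from 2026-09-15 (end of the 14-day comment period, which began when the filing fee is paid on 2026-09-01), so not before 2026-10-02; done 2026-10-03, after the minimum wait.
Step 4 — counting 45 days from 2026-10-14 (end of the 11-day waiting period, which began when the brief is served on the agency on 2026-10-03) gives a deadline of 2026-11-28; 2026-12-01 misses that deadline by 3 days.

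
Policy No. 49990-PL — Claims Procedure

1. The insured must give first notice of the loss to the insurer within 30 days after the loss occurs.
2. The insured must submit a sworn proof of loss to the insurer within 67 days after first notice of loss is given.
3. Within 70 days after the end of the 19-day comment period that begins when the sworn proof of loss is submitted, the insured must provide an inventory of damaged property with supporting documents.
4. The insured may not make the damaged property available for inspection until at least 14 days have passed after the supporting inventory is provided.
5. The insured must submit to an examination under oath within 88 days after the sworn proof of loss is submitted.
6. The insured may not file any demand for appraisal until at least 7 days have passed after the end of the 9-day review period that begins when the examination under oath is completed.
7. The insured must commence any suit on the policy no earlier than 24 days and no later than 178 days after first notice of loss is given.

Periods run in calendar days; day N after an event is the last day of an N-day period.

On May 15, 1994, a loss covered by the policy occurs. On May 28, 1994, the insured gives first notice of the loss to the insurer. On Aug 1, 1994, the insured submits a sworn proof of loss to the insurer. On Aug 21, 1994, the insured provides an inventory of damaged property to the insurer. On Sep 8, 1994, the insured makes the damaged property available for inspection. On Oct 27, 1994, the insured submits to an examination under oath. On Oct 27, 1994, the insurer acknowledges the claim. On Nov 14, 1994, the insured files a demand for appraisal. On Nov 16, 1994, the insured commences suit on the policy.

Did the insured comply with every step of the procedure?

Yes

Step 1: 30 days after May 15, 1994 (when the loss occurs) is Jun 14, 1994; done May 28, 1994 — timely.
Step 2: 67 days after May 28, 1994 (when first notice of loss is given) is Aug 3, 1994; completed Aug 1, 1994, before the deadline.
Step 3: 70 days after Aug 20, 1994 (end of the 19-day comment period, which began when the sworn proof of loss is submitted on Aug 1, 1994) is Oct 29, 1994; Aug 21, 1994 is within that limit.
Step 4: the earliest permitted date is 14 days after Aug 21, 1994 (when the supporting inventory is provided), i.e. Sep 4, 1994; done Sep 8, 1994 — permitted.
Step 5: 88 days after Aug 1, 1994 (when the sworn proof of loss is submitted) is Oct 28, 1994; completed Oct 27, 1994, before the deadline.
Step 6: the earliest permitted date is 7 days after Nov 5, 1994 (end of the 9-day review period, which began when the examination under oath is completed on Oct 27, 1994), i.e. Nov 12, 1994; done Nov 14, 1994 — permitted.
Step 7: the window is 24–178 days after May 28, 1994 (when first notice of loss is given), so Jun 21, 1994 through Nov 22, 1994; Nov 16, 1994 falls inside that range.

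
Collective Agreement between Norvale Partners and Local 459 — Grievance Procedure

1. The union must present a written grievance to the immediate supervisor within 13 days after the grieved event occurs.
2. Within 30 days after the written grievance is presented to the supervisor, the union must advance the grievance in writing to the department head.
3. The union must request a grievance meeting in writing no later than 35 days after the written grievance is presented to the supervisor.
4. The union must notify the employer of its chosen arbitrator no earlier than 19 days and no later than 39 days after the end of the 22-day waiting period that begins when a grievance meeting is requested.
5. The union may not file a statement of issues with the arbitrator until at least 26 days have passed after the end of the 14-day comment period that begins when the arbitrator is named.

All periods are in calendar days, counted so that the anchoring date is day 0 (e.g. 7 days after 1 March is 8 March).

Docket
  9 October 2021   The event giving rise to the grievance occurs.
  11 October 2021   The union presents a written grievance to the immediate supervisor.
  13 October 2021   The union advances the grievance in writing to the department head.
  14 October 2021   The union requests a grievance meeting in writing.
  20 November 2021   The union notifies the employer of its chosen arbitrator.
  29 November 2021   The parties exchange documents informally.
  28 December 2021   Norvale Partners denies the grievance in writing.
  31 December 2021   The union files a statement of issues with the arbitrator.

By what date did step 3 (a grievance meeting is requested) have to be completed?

Step 3 runs from 11 October 2021, when the written grievance is presented to the supervisor. 35 days after 11 October 2021 is 15 November 2021.

15 November 2021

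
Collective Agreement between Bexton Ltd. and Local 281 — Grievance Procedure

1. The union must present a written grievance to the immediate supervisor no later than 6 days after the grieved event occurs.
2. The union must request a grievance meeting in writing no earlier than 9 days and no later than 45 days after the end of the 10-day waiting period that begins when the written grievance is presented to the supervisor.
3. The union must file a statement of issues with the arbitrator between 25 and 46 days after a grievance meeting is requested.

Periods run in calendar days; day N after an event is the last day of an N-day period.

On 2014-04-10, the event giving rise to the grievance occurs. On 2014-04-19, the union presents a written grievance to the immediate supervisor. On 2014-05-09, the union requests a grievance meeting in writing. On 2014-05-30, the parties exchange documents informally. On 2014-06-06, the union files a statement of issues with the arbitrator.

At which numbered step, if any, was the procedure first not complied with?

Step 1 — counting 6 days from 2014-04-10 (when the grieved event occurs) gives a deadline of 2014-04-16; not done until 2014-04-19, 3 days after the deadline.

Step 1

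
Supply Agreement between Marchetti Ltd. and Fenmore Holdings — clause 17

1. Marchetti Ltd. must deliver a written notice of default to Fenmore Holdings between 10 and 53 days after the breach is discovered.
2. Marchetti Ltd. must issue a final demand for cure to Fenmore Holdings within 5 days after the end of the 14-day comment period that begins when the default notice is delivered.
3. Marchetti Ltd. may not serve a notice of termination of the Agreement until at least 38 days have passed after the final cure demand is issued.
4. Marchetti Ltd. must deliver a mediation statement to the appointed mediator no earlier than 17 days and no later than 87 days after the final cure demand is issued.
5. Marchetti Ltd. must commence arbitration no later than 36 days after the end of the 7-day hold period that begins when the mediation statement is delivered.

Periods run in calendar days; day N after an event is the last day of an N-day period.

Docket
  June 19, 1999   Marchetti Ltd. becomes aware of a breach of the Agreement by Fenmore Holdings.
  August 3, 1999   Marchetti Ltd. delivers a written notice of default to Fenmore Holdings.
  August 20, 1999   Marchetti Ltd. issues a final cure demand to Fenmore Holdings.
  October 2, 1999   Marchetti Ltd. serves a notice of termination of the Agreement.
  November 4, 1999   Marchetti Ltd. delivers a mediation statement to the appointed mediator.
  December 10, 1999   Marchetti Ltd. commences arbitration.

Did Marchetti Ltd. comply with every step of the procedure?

Yes

Step 1 — 10 and 53 days from June 19, 1999 (when the breach is discovered) are June 29, 1999 and August 11, 1999 respectively; done August 3, 1999, which is between those dates.
Step 2 — counting 5 days from August 17, 1999 (end of the 14-day comment period, which began when the default notice is delivered on August 3, 1999) gives a deadline of August 22, 1999; done August 20, 1999 — timely.
Step 3 — must wait 38 days from August 20, 1999 (when the final cure demand is issued), so not before September 27, 1999; October 2, 1999 is on or after that date.
Step 4 — 17 and 87 days from August 20, 1999 (when the final cure demand is issued) are September 6, 1999 and November 15, 1999 respectively; done November 4, 1999 — within the window.
Step 5 — counting 36 days from November 11, 1999 (end of the 7-day hold period, which began when the mediation statement is delivered on November 4, 1999) gives a deadline of December 17, 1999; completed December 10, 1999, before the deadline.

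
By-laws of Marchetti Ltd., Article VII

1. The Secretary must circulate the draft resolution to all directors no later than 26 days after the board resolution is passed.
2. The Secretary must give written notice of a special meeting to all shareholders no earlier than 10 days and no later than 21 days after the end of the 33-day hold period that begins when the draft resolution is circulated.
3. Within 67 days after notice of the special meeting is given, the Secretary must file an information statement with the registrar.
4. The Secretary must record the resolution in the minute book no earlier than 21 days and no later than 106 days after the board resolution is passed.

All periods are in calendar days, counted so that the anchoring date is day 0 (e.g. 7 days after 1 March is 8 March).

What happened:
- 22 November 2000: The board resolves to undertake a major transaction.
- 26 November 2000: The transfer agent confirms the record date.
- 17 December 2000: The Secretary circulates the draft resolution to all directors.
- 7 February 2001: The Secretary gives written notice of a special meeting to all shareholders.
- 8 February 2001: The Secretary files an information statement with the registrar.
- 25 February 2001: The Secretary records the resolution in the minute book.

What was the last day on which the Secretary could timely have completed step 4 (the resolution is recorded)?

8 March 2001

Step 4 runs from 22 November 2000, when the board resolution is passed. The window is 21–106 days after 22 November 2000; it closes on 8 March 2001.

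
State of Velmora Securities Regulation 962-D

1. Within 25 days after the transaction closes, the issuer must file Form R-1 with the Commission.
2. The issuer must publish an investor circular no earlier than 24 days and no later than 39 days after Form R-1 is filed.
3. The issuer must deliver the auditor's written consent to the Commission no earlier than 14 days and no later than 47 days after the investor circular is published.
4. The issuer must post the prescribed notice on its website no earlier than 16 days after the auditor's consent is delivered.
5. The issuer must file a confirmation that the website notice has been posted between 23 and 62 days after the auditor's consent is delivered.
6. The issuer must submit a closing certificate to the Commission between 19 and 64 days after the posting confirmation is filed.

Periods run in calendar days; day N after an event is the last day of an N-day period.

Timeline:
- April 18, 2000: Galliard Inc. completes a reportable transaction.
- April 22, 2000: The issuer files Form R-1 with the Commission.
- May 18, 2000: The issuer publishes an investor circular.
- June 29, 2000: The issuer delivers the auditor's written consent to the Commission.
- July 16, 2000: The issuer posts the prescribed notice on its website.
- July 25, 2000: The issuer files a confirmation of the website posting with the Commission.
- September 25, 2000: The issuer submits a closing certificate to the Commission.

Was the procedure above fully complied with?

Step 1 — counting 25 days from April 18, 2000 (when the transaction closes) gives a deadline of May 13, 2000; completed April 22, 2000, before the deadline.
Step 2 — 24 and 39 days from April 22, 2000 (when Form R-1 is filed) are May 16, 2000 and May 31, 2000 respectively; done May 18, 2000, which is between those dates.
Step 3 — 14 and 47 days from May 18, 2000 (when the investor circular is published) are June 1, 2000 and July 4, 2000 respectively; done June 29, 2000, which is between those dates.
Step 4 — must wait 16 days from June 29, 2000 (when the auditor's consent is delivered), so not before July 15, 2000; done July 16, 2000, after the minimum wait.
Step 5 — 23 and 62 days from June 29, 2000 (when the auditor's consent is delivered) are July 22, 2000 and August 30, 2000 respectively; done July 25, 2000 — within the window.
Step 6 — 19 and 64 days from July 25, 2000 (when the posting confirmation is filed) are August 13, 2000 and September 27, 2000 respectively; done September 25, 2000, which is between those dates.

Yes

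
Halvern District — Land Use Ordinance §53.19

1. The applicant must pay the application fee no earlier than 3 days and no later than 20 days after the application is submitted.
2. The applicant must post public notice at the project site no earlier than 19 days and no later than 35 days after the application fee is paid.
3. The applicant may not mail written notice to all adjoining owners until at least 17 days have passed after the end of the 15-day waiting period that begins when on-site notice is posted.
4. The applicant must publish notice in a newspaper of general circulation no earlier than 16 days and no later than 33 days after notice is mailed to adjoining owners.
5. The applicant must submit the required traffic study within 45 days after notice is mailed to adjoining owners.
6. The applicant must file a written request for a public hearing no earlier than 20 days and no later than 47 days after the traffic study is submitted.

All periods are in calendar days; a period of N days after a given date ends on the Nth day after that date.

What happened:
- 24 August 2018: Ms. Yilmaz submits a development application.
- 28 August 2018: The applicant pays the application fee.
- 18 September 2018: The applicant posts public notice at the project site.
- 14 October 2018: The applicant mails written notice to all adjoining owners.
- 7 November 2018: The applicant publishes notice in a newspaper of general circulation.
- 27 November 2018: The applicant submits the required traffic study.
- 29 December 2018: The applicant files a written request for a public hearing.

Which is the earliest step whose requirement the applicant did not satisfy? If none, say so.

Step 1: the window is 3–20 days after 24 August 2018 (when the application is submitted), so 27 August 2018 through 13 September 2018; 28 August 2018 falls inside that range.
Step 2: the window is 19–35 days after 28 August 2018 (when the application fee is paid), so 16 September 2018 through 2 October 2018; done 18 September 2018 — within the window.
Step 3: the earliest permitted date is 17 days after 3 October 2018 (end of the 15-day waiting period, which began when on-site notice is posted on 18 September 2018), i.e. 20 October 2018; done 14 October 2018 — 6 days too early.
No need to go further; step 3 was not satisfied.

Step 3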